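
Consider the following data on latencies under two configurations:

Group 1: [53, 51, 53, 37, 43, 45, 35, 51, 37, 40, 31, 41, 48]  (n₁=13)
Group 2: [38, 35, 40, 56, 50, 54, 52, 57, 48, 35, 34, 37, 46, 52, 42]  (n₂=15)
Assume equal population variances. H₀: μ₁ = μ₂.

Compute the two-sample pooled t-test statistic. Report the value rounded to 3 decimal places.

x̄₁=43.462, s₁=7.344, n₁=13
x̄₂=45.067, s₂=8.224, n₂=15
s_p² = [12·7.344² + 14·8.224²]/26 = 61.3140
SE = √(s_p²·(1/13+1/15)) = 2.9672
t = (43.462−45.067)/2.9672 = -0.5410
df = 26

test statistic = -0.541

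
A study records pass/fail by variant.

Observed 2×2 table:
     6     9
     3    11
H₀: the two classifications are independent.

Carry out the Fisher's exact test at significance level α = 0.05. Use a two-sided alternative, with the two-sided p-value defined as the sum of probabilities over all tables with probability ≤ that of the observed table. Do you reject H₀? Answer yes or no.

Margins: r₁=15, r₂=14, c₁=9, c₂=20, n=29
p_obs = C(15,6)·C(14,3)/C(29,9); sum pmf over tables with pmf ≤ p_obs
p-value (two-sided) = 0.42699
At α=0.05: p ≥ α → fail to reject H₀

reject H₀: no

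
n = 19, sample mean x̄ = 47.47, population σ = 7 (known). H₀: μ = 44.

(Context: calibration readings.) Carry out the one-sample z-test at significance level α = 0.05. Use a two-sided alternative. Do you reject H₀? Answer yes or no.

reject H₀: yes

SE = σ/√n = 7/√19 = 1.6059
z = (x̄−μ₀)/SE = (47.47−44)/1.6059 = 2.1608
p-value (two-sided) = 0.03071
At α=0.05: p < α → reject H₀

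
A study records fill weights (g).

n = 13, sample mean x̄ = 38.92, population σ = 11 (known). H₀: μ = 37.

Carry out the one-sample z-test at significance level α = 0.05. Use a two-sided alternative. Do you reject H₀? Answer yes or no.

reject H₀: no

SE = σ/√n = 11/√13 = 3.0509
z = (x̄−μ₀)/SE = (38.92−37)/3.0509 = 0.6293
p-value (two-sided) = 0.52913
At α=0.05: p ≥ α → fail to reject H₀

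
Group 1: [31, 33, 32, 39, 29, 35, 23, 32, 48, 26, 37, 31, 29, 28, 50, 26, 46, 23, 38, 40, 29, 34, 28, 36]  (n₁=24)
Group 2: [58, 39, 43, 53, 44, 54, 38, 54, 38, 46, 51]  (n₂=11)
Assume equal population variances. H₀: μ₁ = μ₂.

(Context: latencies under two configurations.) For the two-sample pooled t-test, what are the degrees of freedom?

df = n₁ + n₂ − 2 = 24 + 11 − 2 = 33

degrees of freedom = 33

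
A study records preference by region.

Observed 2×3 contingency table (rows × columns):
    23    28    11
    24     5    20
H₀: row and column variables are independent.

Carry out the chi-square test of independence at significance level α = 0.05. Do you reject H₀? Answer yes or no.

reject H₀: yes

Row totals [62, 49], col totals [47, 33, 31], n=111
χ² = (23−26.25)²/26.25 + (28−18.43)²/18.43 + (11−17.32)²/17.32 + (24−20.75)²/20.75 + (5−14.57)²/14.57 + (20−13.68)²/13.68 = 17.3804
df = 2
p-value (upper-tail) = 0.00017
At α=0.05: p < α → reject H₀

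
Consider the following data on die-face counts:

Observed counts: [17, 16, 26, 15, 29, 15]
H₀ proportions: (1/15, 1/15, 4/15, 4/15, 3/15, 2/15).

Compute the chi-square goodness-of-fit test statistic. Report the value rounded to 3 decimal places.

test statistic = 29.850

n = 118; E_i = n·p_i = [7.87, 7.87, 31.47, 31.47, 23.60, 15.73]
χ² = (17−7.87)²/7.87 + (16−7.87)²/7.87 + (26−31.47)²/31.47 + (15−31.47)²/31.47 + (29−23.60)²/23.60 + (15−15.73)²/15.73 = 29.8496
df = 5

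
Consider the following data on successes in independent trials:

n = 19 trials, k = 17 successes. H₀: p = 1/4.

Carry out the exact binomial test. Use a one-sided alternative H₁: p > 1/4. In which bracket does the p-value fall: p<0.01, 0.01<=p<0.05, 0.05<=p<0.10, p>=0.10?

p-value bracket: p<0.01

Exact binomial: n=19, k=17, p₀=1/4=0.2500
P(X≥17) from Σ C(n,i)·p₀^i·(1−p₀)^(n−i)
p-value (one-sided, H₁ greater) = 0.00000
→ bracket: p<0.01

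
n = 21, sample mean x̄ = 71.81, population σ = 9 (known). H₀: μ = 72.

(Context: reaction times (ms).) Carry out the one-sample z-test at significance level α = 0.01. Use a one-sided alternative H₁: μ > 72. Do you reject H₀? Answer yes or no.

SE = σ/√n = 9/√21 = 1.9640
z = (x̄−μ₀)/SE = (71.81−72)/1.9640 = -0.0967
p-value (one-sided, H₁ greater) = 0.53853
At α=0.01: p ≥ α → fail to reject H₀

reject H₀: no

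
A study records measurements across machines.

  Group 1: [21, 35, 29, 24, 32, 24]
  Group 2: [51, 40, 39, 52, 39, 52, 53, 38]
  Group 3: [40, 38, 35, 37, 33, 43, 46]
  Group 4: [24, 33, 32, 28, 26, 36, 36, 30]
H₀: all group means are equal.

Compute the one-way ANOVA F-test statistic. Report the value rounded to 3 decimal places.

Group means [27.50, 45.50, 38.86, 30.62], grand mean 36.069
SSB = Σnᵢ(x̄ᵢ−x̄)² = 1443.630; SSW = ΣΣ(x−x̄ᵢ)² = 748.232
MSB = 1443.630/3 = 481.2100; MSW = 748.232/25 = 29.9293
F = MSB/MSW = 16.0782
df = (3, 25)

test statistic = 16.078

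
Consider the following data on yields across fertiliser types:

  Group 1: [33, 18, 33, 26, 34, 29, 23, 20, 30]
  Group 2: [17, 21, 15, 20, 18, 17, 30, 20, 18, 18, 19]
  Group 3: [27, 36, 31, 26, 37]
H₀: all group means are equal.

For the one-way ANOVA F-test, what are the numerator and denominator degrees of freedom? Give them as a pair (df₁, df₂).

k = 3 groups, N = 25 total
df = (k−1, N−k) = (3−1, 25−3) = (2, 22)

degrees of freedom = [2, 22]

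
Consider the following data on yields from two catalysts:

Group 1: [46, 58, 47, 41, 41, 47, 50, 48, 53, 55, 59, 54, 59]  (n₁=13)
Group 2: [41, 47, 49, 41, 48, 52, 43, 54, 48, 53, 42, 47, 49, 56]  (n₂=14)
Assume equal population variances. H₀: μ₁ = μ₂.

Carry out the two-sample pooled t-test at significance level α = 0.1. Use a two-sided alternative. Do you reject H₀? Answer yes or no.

x̄₁=50.615, s₁=6.265, n₁=13
x̄₂=47.857, s₂=4.833, n₂=14
s_p² = [12·6.265² + 13·4.833²]/25 = 30.9916
SE = √(s_p²·(1/13+1/14)) = 2.1442
t = (50.615−47.857)/2.1442 = 1.2864
df = 25
p-value (two-sided) = 0.21010
At α=0.1: p ≥ α → fail to reject H₀

reject H₀: no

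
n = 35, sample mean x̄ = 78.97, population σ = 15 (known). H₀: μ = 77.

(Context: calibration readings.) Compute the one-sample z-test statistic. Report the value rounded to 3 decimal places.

SE = σ/√n = 15/√35 = 2.5355
z = (x̄−μ₀)/SE = (78.97−77)/2.5355 = 0.7770

test statistic = 0.777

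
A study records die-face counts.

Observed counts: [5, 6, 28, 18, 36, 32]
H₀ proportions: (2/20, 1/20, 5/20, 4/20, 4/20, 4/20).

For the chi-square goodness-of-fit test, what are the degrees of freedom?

df = k − 1 = 6 − 1 = 5

degrees of freedom = 5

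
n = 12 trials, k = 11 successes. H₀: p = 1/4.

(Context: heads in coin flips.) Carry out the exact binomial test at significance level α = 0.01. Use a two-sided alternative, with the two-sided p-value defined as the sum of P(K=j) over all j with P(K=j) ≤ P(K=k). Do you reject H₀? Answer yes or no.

Exact binomial: n=12, k=11, p₀=1/4=0.2500
P(X=j) = C(n,j)·p₀^j·(1−p₀)^(n−j); p = Σ P(X=j) over j with P(X=j) ≤ P(X=11)
p-value (two-sided) = 0.00000
At α=0.01: p < α → reject H₀

reject H₀: yes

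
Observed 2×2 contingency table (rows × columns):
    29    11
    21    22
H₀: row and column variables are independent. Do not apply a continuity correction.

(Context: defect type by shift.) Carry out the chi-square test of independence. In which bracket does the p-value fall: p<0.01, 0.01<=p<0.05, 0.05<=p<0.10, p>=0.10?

Row totals [40, 43], col totals [50, 33], n=83
χ² = (29−24.10)²/24.10 + (11−15.90)²/15.90 + (21−25.90)²/25.90 + (22−17.10)²/17.10 = 4.8446
df = 1
p-value (upper-tail) = 0.02773
→ bracket: 0.01<=p<0.05

p-value bracket: 0.01<=p<0.05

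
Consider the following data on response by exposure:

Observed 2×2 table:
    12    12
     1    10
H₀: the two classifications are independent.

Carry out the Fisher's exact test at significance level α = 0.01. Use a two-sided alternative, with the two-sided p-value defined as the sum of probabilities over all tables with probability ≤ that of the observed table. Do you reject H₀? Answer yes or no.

reject H₀: no

Margins: r₁=24, r₂=11, c₁=13, c₂=22, n=35
p_obs = C(24,12)·C(11,1)/C(35,13); sum pmf over tables with pmf ≤ p_obs
p-value (two-sided) = 0.02700
At α=0.01: p ≥ α → fail to reject H₀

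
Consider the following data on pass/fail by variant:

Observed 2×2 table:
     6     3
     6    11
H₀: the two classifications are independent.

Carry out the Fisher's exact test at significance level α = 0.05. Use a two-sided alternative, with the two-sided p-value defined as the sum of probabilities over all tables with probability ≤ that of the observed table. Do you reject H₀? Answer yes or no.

Margins: r₁=9, r₂=17, c₁=12, c₂=14, n=26
p_obs = C(9,6)·C(17,6)/C(26,12); sum pmf over tables with pmf ≤ p_obs
p-value (two-sided) = 0.21767
At α=0.05: p ≥ α → fail to reject H₀

reject H₀: no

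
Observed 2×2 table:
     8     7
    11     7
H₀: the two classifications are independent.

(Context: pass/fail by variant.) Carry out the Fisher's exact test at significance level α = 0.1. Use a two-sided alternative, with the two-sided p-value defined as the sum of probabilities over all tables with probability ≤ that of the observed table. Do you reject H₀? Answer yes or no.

reject H₀: no

Margins: r₁=15, r₂=18, c₁=19, c₂=14, n=33
p_obs = C(15,8)·C(18,11)/C(33,19); sum pmf over tables with pmf ≤ p_obs
p-value (two-sided) = 0.73253
At α=0.1: p ≥ α → fail to reject H₀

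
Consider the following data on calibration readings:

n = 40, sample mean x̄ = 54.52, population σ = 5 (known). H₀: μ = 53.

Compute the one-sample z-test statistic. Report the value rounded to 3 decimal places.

SE = σ/√n = 5/√40 = 0.7906
z = (x̄−μ₀)/SE = (54.52−53)/0.7906 = 1.9227

test statistic = 1.923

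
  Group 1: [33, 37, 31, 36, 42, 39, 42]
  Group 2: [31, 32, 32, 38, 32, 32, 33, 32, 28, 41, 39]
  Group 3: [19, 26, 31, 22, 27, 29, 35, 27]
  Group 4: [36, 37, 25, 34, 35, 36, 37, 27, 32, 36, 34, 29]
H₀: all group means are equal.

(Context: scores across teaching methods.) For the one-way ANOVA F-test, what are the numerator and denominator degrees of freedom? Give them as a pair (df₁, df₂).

k = 4 groups, N = 38 total
df = (k−1, N−k) = (4−1, 38−4) = (3, 34)

degrees of freedom = [3, 34]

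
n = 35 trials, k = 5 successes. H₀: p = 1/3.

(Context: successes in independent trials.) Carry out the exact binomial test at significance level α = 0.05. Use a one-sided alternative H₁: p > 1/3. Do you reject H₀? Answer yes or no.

reject H₀: no

Exact binomial: n=35, k=5, p₀=1/3=0.3333
P(X≥5) from Σ C(n,i)·p₀^i·(1−p₀)^(n−i)
p-value (one-sided, H₁ greater) = 0.99708
At α=0.05: p ≥ α → fail to reject H₀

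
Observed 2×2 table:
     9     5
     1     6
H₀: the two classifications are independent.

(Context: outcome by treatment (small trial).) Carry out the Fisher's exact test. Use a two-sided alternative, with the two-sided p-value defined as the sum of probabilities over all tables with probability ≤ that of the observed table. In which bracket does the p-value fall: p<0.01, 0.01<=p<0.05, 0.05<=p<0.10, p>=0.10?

p-value bracket: 0.05<=p<0.10

Margins: r₁=14, r₂=7, c₁=10, c₂=11, n=21
p_obs = C(14,9)·C(7,1)/C(21,10); sum pmf over tables with pmf ≤ p_obs
p-value (two-sided) = 0.06347
→ bracket: 0.05<=p<0.10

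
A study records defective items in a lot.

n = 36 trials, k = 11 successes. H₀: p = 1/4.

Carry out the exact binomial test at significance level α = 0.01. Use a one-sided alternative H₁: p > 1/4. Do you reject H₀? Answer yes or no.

Exact binomial: n=36, k=11, p₀=1/4=0.2500
P(X≥11) from Σ C(n,i)·p₀^i·(1−p₀)^(n−i)
p-value (one-sided, H₁ greater) = 0.27486
At α=0.01: p ≥ α → fail to reject H₀

reject H₀: no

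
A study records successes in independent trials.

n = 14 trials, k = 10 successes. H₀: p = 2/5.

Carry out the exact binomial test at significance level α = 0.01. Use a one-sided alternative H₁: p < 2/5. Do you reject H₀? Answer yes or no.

Exact binomial: n=14, k=10, p₀=2/5=0.4000
P(X≤10) from Σ C(n,i)·p₀^i·(1−p₀)^(n−i)
p-value (one-sided, H₁ less) = 0.99609
At α=0.01: p ≥ α → fail to reject H₀

reject H₀: no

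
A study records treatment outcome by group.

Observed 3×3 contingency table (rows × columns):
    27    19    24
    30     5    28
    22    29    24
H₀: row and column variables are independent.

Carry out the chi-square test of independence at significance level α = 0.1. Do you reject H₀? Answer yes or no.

reject H₀: yes

Row totals [70, 63, 75], col totals [79, 53, 76], n=208
χ² = (27−26.59)²/26.59 + (19−17.84)²/17.84 + (24−25.58)²/25.58 + (30−23.93)²/23.93 + (5−16.05)²/16.05 + (28−23.02)²/23.02 + (22−28.49)²/28.49 + (29−19.11)²/19.11 + (24−27.40)²/27.40 = 17.4254
df = 4
p-value (upper-tail) = 0.00160
At α=0.1: p < α → reject H₀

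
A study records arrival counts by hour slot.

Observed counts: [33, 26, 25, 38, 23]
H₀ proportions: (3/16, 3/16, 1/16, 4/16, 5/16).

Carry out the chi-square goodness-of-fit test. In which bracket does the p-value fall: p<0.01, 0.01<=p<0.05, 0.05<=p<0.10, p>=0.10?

n = 145; E_i = n·p_i = [27.19, 27.19, 9.06, 36.25, 45.31]
χ² = (33−27.19)²/27.19 + (26−27.19)²/27.19 + (25−9.06)²/9.06 + (38−36.25)²/36.25 + (23−45.31)²/45.31 = 40.3940
df = 4
p-value (upper-tail) = 0.00000
→ bracket: p<0.01

p-value bracket: p<0.01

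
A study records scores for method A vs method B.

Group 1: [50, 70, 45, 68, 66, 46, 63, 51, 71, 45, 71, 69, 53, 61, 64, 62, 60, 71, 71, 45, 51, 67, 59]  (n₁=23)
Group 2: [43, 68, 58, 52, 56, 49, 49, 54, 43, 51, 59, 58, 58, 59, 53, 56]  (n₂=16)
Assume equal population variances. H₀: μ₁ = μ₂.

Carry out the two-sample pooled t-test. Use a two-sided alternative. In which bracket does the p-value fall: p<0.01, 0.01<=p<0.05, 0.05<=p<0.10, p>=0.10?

p-value bracket: 0.01<=p<0.05

x̄₁=59.957, s₁=9.599, n₁=23
x̄₂=54.125, s₂=6.365, n₂=16
s_p² = [22·9.599² + 15·6.365²]/37 = 71.2083
SE = √(s_p²·(1/23+1/16)) = 2.7471
t = (59.957−54.125)/2.7471 = 2.1228
df = 37
p-value (two-sided) = 0.04053
→ bracket: 0.01<=p<0.05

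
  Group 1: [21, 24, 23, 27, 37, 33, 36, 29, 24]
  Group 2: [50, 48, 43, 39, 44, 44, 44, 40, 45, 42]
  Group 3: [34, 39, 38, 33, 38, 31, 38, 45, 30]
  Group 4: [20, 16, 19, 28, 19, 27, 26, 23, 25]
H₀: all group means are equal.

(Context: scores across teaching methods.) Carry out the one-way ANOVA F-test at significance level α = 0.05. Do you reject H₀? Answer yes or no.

Group means [28.22, 43.90, 36.22, 22.56], grand mean 33.027
SSB = Σnᵢ(x̄ᵢ−x̄)² = 2468.740; SSW = ΣΣ(x−x̄ᵢ)² = 694.233
MSB = 2468.740/3 = 822.9132; MSW = 694.233/33 = 21.0374
F = MSB/MSW = 39.1167
df = (3, 33)
p-value (upper-tail) = 0.00000
At α=0.05: p < α → reject H₀

reject H₀: yes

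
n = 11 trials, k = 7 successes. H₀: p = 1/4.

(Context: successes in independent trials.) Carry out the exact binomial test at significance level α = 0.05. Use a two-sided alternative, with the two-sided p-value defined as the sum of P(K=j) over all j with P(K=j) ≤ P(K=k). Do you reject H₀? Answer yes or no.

Exact binomial: n=11, k=7, p₀=1/4=0.2500
P(X=j) = C(n,j)·p₀^j·(1−p₀)^(n−j); p = Σ P(X=j) over j with P(X=j) ≤ P(X=7)
p-value (two-sided) = 0.00756
At α=0.05: p < α → reject H₀

reject H₀: yes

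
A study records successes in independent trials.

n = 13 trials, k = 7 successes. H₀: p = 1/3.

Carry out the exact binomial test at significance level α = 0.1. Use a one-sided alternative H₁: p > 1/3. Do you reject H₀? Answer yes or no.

Exact binomial: n=13, k=7, p₀=1/3=0.3333
P(X≥7) from Σ C(n,i)·p₀^i·(1−p₀)^(n−i)
p-value (one-sided, H₁ greater) = 0.10354
At α=0.1: p ≥ α → fail to reject H₀

reject H₀: no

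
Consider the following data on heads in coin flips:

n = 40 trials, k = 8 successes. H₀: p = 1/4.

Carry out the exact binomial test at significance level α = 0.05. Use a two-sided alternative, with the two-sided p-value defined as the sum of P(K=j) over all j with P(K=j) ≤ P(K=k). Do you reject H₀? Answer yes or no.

reject H₀: no

Exact binomial: n=40, k=8, p₀=1/4=0.2500
P(X=j) = C(n,j)·p₀^j·(1−p₀)^(n−j); p = Σ P(X=j) over j with P(X=j) ≤ P(X=8)
p-value (two-sided) = 0.58469
At α=0.05: p ≥ α → fail to reject H₀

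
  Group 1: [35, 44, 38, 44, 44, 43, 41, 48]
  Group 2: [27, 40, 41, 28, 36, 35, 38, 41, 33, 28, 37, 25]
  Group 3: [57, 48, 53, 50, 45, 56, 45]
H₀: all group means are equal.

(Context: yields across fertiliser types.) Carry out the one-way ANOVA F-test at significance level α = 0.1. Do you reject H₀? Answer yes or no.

reject H₀: yes

Group means [42.12, 34.08, 50.57], grand mean 40.741
SSB = Σnᵢ(x̄ᵢ−x̄)² = 1223.679; SSW = ΣΣ(x−x̄ᵢ)² = 627.506
MSB = 1223.679/2 = 611.8396; MSW = 627.506/24 = 26.1461
F = MSB/MSW = 23.4008
df = (2, 24)
p-value (upper-tail) = 0.00000
At α=0.1: p < α → reject H₀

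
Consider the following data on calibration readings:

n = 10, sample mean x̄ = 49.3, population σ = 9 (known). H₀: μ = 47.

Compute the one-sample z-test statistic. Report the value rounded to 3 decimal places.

SE = σ/√n = 9/√10 = 2.8460
z = (x̄−μ₀)/SE = (49.3−47)/2.8460 = 0.8081

test statistic = 0.808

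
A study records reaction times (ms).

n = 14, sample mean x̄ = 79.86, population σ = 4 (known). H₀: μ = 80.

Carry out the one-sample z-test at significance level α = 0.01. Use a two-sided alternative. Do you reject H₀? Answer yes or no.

reject H₀: no

SE = σ/√n = 4/√14 = 1.0690
z = (x̄−μ₀)/SE = (79.86−80)/1.0690 = -0.1310
p-value (two-sided) = 0.89581
At α=0.01: p ≥ α → fail to reject H₀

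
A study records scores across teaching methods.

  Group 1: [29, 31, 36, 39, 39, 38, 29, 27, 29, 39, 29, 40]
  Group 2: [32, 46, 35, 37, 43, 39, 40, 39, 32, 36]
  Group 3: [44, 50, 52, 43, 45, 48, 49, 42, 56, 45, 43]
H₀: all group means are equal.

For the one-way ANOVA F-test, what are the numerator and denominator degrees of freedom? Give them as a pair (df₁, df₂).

k = 3 groups, N = 33 total
df = (k−1, N−k) = (3−1, 33−3) = (2, 30)

degrees of freedom = [2, 30]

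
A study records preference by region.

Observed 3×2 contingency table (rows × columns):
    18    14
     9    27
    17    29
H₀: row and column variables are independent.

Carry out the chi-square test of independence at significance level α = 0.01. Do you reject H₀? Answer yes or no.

reject H₀: no

Row totals [32, 36, 46], col totals [44, 70], n=114
χ² = (18−12.35)²/12.35 + (14−19.65)²/19.65 + (9−13.89)²/13.89 + (27−22.11)²/22.11 + (17−17.75)²/17.75 + (29−28.25)²/28.25 = 7.0683
df = 2
p-value (upper-tail) = 0.02918
At α=0.01: p ≥ α → fail to reject H₀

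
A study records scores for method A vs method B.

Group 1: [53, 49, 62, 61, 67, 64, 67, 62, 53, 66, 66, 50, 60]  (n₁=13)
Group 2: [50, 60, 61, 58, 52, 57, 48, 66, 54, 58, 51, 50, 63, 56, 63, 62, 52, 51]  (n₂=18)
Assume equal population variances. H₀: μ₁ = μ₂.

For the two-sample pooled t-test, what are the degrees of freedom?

df = n₁ + n₂ − 2 = 13 + 18 − 2 = 29

degrees of freedom = 29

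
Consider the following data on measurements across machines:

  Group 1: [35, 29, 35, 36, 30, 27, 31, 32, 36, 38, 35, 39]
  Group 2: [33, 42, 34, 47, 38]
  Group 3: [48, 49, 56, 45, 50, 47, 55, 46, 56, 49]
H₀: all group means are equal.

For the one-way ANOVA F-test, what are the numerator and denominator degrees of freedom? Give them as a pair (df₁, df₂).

k = 3 groups, N = 27 total
df = (k−1, N−k) = (3−1, 27−3) = (2, 24)

degrees of freedom = [2, 24]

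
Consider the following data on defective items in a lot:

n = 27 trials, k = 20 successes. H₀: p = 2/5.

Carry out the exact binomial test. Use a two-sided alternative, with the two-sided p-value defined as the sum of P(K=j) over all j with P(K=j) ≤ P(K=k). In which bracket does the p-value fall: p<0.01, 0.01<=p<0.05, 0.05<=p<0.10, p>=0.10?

Exact binomial: n=27, k=20, p₀=2/5=0.4000
P(X=j) = C(n,j)·p₀^j·(1−p₀)^(n−j); p = Σ P(X=j) over j with P(X=j) ≤ P(X=20)
p-value (two-sided) = 0.00053
→ bracket: p<0.01

p-value bracket: p<0.01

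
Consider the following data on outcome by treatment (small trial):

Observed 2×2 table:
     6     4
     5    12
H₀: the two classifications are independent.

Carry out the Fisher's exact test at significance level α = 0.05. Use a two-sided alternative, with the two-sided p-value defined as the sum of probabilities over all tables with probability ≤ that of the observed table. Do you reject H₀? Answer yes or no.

reject H₀: no

Margins: r₁=10, r₂=17, c₁=11, c₂=16, n=27
p_obs = C(10,6)·C(17,5)/C(27,11); sum pmf over tables with pmf ≤ p_obs
p-value (two-sided) = 0.22380
At α=0.05: p ≥ α → fail to reject H₀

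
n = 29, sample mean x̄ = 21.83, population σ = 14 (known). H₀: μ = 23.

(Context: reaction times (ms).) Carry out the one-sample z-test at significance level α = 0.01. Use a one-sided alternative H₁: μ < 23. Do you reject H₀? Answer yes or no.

SE = σ/√n = 14/√29 = 2.5997
z = (x̄−μ₀)/SE = (21.83−23)/2.5997 = -0.4500
p-value (one-sided, H₁ less) = 0.32634
At α=0.01: p ≥ α → fail to reject H₀

reject H₀: no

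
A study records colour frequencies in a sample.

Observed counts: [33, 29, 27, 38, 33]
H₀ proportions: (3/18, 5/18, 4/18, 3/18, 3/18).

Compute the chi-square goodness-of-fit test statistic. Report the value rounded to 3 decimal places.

test statistic = 15.251

n = 160; E_i = n·p_i = [26.67, 44.44, 35.56, 26.67, 26.67]
χ² = (33−26.67)²/26.67 + (29−44.44)²/44.44 + (27−35.56)²/35.56 + (38−26.67)²/26.67 + (33−26.67)²/26.67 = 15.2506
df = 4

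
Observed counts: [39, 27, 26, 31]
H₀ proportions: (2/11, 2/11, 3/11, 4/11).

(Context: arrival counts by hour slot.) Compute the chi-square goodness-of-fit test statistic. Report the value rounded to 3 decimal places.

test statistic = 19.247

n = 123; E_i = n·p_i = [22.36, 22.36, 33.55, 44.73]
χ² = (39−22.36)²/22.36 + (27−22.36)²/22.36 + (26−33.55)²/33.55 + (31−44.73)²/44.73 = 19.2473
df = 3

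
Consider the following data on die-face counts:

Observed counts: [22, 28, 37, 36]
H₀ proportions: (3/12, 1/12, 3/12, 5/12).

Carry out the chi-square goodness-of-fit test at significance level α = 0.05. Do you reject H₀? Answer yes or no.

n = 123; E_i = n·p_i = [30.75, 10.25, 30.75, 51.25]
χ² = (22−30.75)²/30.75 + (28−10.25)²/10.25 + (37−30.75)²/30.75 + (36−51.25)²/51.25 = 39.0358
df = 3
p-value (upper-tail) = 0.00000
At α=0.05: p < α → reject H₀

reject H₀: yes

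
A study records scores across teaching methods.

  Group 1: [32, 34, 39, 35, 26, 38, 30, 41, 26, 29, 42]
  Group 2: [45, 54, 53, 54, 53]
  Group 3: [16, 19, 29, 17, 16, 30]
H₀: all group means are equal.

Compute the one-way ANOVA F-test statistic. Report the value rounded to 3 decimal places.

test statistic = 40.577

Group means [33.82, 51.80, 21.17], grand mean 34.455
SSB = Σnᵢ(x̄ᵢ−x̄)² = 2568.185; SSW = ΣΣ(x−x̄ᵢ)² = 601.270
MSB = 2568.185/2 = 1284.0924; MSW = 601.270/19 = 31.6458
F = MSB/MSW = 40.5771
df = (2, 19)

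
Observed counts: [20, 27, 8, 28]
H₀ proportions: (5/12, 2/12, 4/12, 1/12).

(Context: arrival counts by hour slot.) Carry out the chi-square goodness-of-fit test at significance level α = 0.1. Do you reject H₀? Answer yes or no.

n = 83; E_i = n·p_i = [34.58, 13.83, 27.67, 6.92]
χ² = (20−34.58)²/34.58 + (27−13.83)²/13.83 + (8−27.67)²/27.67 + (28−6.92)²/6.92 = 96.9277
df = 3
p-value (upper-tail) = 0.00000
At α=0.1: p < α → reject H₀

reject H₀: yes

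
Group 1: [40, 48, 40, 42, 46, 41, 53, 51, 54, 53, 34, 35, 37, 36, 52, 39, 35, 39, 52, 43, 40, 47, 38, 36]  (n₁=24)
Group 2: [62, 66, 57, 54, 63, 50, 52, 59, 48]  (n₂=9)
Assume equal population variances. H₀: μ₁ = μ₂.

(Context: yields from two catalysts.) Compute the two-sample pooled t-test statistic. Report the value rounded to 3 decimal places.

test statistic = -5.381

x̄₁=42.958, s₁=6.689, n₁=24
x̄₂=56.778, s₂=6.220, n₂=9
s_p² = [23·6.689² + 8·6.220²]/31 = 43.1779
SE = √(s_p²·(1/24+1/9)) = 2.5684
t = (42.958−56.778)/2.5684 = -5.3806
df = 31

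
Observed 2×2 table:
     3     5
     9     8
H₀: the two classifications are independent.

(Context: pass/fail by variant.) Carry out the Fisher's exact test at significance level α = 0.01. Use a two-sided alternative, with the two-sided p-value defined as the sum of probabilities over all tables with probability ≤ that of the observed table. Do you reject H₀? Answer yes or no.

Margins: r₁=8, r₂=17, c₁=12, c₂=13, n=25
p_obs = C(8,3)·C(17,9)/C(25,12); sum pmf over tables with pmf ≤ p_obs
p-value (two-sided) = 0.67277
At α=0.01: p ≥ α → fail to reject H₀

reject H₀: no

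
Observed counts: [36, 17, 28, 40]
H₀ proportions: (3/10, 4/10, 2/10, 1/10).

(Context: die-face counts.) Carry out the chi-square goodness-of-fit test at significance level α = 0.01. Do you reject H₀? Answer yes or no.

reject H₀: yes

n = 121; E_i = n·p_i = [36.30, 48.40, 24.20, 12.10]
χ² = (36−36.30)²/36.30 + (17−48.40)²/48.40 + (28−24.20)²/24.20 + (40−12.10)²/12.10 = 85.3017
df = 3
p-value (upper-tail) = 0.00000
At α=0.01: p < α → reject H₀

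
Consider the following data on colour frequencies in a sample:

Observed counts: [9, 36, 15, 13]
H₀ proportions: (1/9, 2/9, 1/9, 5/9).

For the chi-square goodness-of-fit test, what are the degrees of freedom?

degrees of freedom = 3

df = k − 1 = 4 − 1 = 3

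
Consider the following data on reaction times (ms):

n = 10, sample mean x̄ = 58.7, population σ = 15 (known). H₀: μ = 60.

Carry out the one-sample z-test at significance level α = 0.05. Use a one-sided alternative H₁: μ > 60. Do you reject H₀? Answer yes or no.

SE = σ/√n = 15/√10 = 4.7434
z = (x̄−μ₀)/SE = (58.7−60)/4.7434 = -0.2741
p-value (one-sided, H₁ greater) = 0.60798
At α=0.05: p ≥ α → fail to reject H₀

reject H₀: no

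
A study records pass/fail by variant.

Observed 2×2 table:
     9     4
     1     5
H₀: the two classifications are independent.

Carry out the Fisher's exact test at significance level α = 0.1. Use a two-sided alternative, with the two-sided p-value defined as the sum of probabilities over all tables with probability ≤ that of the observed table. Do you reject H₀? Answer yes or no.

Margins: r₁=13, r₂=6, c₁=10, c₂=9, n=19
p_obs = C(13,9)·C(6,1)/C(19,10); sum pmf over tables with pmf ≤ p_obs
p-value (two-sided) = 0.05728
At α=0.1: p < α → reject H₀

reject H₀: yes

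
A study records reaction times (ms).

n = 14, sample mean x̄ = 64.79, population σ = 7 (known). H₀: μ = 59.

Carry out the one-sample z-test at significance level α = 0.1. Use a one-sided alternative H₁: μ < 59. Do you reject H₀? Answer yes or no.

reject H₀: no

SE = σ/√n = 7/√14 = 1.8708
z = (x̄−μ₀)/SE = (64.79−59)/1.8708 = 3.0949
p-value (one-sided, H₁ less) = 0.99902
At α=0.1: p ≥ α → fail to reject H₀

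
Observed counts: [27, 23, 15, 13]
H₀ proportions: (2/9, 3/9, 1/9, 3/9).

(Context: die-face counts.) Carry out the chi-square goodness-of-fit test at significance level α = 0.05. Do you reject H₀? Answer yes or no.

n = 78; E_i = n·p_i = [17.33, 26.00, 8.67, 26.00]
χ² = (27−17.33)²/17.33 + (23−26.00)²/26.00 + (15−8.67)²/8.67 + (13−26.00)²/26.00 = 16.8654
df = 3
p-value (upper-tail) = 0.00075
At α=0.05: p < α → reject H₀

reject H₀: yes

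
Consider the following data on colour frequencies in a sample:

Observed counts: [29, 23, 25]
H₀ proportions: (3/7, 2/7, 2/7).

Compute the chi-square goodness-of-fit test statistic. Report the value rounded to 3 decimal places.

n = 77; E_i = n·p_i = [33.00, 22.00, 22.00]
χ² = (29−33.00)²/33.00 + (23−22.00)²/22.00 + (25−22.00)²/22.00 = 0.9394
df = 2

test statistic = 0.939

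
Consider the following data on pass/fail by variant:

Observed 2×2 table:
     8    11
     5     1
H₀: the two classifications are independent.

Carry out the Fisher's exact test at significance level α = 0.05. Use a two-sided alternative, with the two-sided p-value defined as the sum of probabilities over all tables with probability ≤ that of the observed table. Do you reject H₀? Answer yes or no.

Margins: r₁=19, r₂=6, c₁=13, c₂=12, n=25
p_obs = C(19,8)·C(6,5)/C(25,13); sum pmf over tables with pmf ≤ p_obs
p-value (two-sided) = 0.16025
At α=0.05: p ≥ α → fail to reject H₀

reject H₀: no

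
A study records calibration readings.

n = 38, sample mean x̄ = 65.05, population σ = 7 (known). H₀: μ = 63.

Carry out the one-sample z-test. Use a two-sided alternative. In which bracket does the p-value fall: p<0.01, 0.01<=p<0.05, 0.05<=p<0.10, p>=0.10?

p-value bracket: 0.05<=p<0.10

SE = σ/√n = 7/√38 = 1.1355
z = (x̄−μ₀)/SE = (65.05−63)/1.1355 = 1.8053
p-value (two-sided) = 0.07103
→ bracket: 0.05<=p<0.10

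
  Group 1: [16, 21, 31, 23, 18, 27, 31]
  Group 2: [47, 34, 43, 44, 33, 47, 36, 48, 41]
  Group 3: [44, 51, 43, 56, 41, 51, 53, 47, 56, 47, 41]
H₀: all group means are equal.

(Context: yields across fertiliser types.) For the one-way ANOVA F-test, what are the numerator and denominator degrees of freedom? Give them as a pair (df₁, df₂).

k = 3 groups, N = 27 total
df = (k−1, N−k) = (3−1, 27−3) = (2, 24)

degrees of freedom = [2, 24]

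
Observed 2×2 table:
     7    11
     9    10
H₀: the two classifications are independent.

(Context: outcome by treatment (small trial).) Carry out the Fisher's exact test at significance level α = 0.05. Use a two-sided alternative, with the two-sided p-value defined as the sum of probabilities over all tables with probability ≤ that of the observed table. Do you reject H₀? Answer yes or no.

Margins: r₁=18, r₂=19, c₁=16, c₂=21, n=37
p_obs = C(18,7)·C(19,9)/C(37,16); sum pmf over tables with pmf ≤ p_obs
p-value (two-sided) = 0.74314
At α=0.05: p ≥ α → fail to reject H₀

reject H₀: no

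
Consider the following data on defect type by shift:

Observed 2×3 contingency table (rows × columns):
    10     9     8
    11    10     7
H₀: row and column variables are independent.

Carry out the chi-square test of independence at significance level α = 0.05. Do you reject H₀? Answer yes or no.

reject H₀: no

Row totals [27, 28], col totals [21, 19, 15], n=55
χ² = (10−10.31)²/10.31 + (9−9.33)²/9.33 + (8−7.36)²/7.36 + (11−10.69)²/10.69 + (10−9.67)²/9.67 + (7−7.64)²/7.64 = 0.1488
df = 2
p-value (upper-tail) = 0.92831
At α=0.05: p ≥ α → fail to reject H₀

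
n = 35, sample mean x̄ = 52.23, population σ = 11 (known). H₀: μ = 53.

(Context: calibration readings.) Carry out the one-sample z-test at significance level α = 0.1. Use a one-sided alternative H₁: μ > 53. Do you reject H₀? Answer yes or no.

reject H₀: no

SE = σ/√n = 11/√35 = 1.8593
z = (x̄−μ₀)/SE = (52.23−53)/1.8593 = -0.4141
p-value (one-sided, H₁ greater) = 0.66061
At α=0.1: p ≥ α → fail to reject H₀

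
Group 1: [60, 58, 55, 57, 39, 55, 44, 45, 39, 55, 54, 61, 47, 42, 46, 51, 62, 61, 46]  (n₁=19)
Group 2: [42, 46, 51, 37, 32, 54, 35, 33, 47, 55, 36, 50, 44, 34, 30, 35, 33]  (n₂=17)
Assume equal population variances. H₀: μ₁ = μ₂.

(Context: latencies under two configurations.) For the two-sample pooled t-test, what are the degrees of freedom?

degrees of freedom = 34

df = n₁ + n₂ − 2 = 19 + 17 − 2 = 34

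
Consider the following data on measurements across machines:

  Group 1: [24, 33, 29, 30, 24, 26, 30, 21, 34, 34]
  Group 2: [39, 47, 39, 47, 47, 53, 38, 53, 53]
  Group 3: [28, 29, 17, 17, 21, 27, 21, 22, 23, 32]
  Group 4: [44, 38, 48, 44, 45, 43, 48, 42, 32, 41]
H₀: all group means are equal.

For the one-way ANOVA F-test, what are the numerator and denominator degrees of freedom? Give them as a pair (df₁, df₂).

degrees of freedom = [3, 35]

k = 4 groups, N = 39 total
df = (k−1, N−k) = (4−1, 39−4) = (3, 35)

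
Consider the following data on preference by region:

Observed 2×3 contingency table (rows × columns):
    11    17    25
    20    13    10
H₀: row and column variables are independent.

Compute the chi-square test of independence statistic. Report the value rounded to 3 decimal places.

Row totals [53, 43], col totals [31, 30, 35], n=96
χ² = (11−17.11)²/17.11 + (17−16.56)²/16.56 + (25−19.32)²/19.32 + (20−13.89)²/13.89 + (13−13.44)²/13.44 + (10−15.68)²/15.68 = 8.6267
df = 2

test statistic = 8.627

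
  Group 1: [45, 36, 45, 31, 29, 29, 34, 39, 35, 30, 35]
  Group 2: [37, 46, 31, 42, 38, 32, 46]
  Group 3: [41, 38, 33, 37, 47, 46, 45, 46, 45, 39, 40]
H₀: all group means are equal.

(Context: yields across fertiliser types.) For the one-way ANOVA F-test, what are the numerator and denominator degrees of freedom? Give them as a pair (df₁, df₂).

k = 3 groups, N = 29 total
df = (k−1, N−k) = (3−1, 29−3) = (2, 26)

degrees of freedom = [2, 26]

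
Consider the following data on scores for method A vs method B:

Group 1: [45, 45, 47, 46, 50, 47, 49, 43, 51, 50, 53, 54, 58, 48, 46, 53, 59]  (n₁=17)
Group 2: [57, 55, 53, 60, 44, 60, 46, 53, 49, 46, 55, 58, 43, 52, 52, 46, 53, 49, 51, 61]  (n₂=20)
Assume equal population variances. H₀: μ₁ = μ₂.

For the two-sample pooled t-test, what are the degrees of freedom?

df = n₁ + n₂ − 2 = 17 + 20 − 2 = 35

degrees of freedom = 35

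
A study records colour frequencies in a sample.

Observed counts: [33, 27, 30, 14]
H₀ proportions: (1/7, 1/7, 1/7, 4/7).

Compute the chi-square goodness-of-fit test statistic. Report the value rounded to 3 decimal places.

test statistic = 82.240

n = 104; E_i = n·p_i = [14.86, 14.86, 14.86, 59.43]
χ² = (33−14.86)²/14.86 + (27−14.86)²/14.86 + (30−14.86)²/14.86 + (14−59.43)²/59.43 = 82.2404
df = 3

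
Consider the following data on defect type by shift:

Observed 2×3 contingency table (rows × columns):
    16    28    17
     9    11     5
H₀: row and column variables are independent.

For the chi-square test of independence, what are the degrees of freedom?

df = (r−1)(c−1) = (2−1)·(3−1) = 2

degrees of freedom = 2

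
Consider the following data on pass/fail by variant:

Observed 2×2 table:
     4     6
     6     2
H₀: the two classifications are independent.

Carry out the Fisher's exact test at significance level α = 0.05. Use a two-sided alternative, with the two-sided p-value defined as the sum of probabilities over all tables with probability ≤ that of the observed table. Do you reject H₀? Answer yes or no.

reject H₀: no

Margins: r₁=10, r₂=8, c₁=10, c₂=8, n=18
p_obs = C(10,4)·C(8,6)/C(18,10); sum pmf over tables with pmf ≤ p_obs
p-value (two-sided) = 0.18799
At α=0.05: p ≥ α → fail to reject H₀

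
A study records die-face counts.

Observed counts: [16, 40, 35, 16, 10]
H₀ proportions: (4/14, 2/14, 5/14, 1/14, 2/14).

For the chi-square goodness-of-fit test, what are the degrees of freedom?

degrees of freedom = 4

df = k − 1 = 5 − 1 = 4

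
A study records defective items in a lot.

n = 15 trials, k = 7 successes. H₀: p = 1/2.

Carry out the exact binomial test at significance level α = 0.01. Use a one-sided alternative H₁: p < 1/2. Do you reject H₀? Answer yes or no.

reject H₀: no

Exact binomial: n=15, k=7, p₀=1/2=0.5000
P(X≤7) from Σ C(n,i)·p₀^i·(1−p₀)^(n−i)
p-value (one-sided, H₁ less) = 0.50000
At α=0.01: p ≥ α → fail to reject H₀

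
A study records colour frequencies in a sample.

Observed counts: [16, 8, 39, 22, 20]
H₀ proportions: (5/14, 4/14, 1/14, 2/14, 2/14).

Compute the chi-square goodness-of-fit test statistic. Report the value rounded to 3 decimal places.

test statistic = 165.693

n = 105; E_i = n·p_i = [37.50, 30.00, 7.50, 15.00, 15.00]
χ² = (16−37.50)²/37.50 + (8−30.00)²/30.00 + (39−7.50)²/7.50 + (22−15.00)²/15.00 + (20−15.00)²/15.00 = 165.6933
df = 4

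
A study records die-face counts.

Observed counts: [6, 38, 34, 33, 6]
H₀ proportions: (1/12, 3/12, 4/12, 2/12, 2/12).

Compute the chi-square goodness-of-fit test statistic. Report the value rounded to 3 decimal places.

test statistic = 23.393

n = 117; E_i = n·p_i = [9.75, 29.25, 39.00, 19.50, 19.50]
χ² = (6−9.75)²/9.75 + (38−29.25)²/29.25 + (34−39.00)²/39.00 + (33−19.50)²/19.50 + (6−19.50)²/19.50 = 23.3932
df = 4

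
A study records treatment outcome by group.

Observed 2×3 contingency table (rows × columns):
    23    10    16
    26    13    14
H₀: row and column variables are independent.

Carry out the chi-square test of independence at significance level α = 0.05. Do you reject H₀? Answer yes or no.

reject H₀: no

Row totals [49, 53], col totals [49, 23, 30], n=102
χ² = (23−23.54)²/23.54 + (10−11.05)²/11.05 + (16−14.41)²/14.41 + (26−25.46)²/25.46 + (13−11.95)²/11.95 + (14−15.59)²/15.59 = 0.5523
df = 2
p-value (upper-tail) = 0.75870
At α=0.05: p ≥ α → fail to reject H₀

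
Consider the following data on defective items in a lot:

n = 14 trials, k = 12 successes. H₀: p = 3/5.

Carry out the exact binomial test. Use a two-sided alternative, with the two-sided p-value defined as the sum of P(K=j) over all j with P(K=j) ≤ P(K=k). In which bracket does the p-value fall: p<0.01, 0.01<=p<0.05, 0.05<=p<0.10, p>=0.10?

Exact binomial: n=14, k=12, p₀=3/5=0.6000
P(X=j) = C(n,j)·p₀^j·(1−p₀)^(n−j); p = Σ P(X=j) over j with P(X=j) ≤ P(X=12)
p-value (two-sided) = 0.05730
→ bracket: 0.05<=p<0.10

p-value bracket: 0.05<=p<0.10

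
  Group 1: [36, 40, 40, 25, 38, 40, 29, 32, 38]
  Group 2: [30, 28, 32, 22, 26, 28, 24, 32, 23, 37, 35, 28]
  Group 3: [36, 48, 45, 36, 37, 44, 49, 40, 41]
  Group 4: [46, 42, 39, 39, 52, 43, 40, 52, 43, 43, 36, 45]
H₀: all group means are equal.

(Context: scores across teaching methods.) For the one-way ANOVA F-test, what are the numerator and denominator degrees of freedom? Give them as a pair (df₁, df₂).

k = 4 groups, N = 42 total
df = (k−1, N−k) = (4−1, 42−4) = (3, 38)

degrees of freedom = [3, 38]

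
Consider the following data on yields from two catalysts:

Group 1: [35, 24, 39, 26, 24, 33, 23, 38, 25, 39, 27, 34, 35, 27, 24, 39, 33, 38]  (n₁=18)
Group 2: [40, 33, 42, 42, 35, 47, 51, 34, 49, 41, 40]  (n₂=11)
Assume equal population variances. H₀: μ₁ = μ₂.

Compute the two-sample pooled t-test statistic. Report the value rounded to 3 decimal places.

test statistic = -4.305

x̄₁=31.278, s₁=6.143, n₁=18
x̄₂=41.273, s₂=5.934, n₂=11
s_p² = [17·6.143² + 10·5.934²]/27 = 36.8071
SE = √(s_p²·(1/18+1/11)) = 2.3218
t = (31.278−41.273)/2.3218 = -4.3048
df = 27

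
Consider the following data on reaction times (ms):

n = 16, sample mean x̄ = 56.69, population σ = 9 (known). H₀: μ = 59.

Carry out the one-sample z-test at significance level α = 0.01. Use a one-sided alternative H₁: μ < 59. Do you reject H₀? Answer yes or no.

SE = σ/√n = 9/√16 = 2.2500
z = (x̄−μ₀)/SE = (56.69−59)/2.2500 = -1.0267
p-value (one-sided, H₁ less) = 0.15229
At α=0.01: p ≥ α → fail to reject H₀

reject H₀: no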